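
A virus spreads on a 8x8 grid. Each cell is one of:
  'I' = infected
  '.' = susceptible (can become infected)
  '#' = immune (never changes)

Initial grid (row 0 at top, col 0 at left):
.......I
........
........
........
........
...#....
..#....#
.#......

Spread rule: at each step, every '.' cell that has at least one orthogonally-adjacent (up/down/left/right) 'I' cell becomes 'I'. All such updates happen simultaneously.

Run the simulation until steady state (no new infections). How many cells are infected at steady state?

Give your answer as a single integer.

Answer: 60

Derivation:
Step 0 (initial): 1 infected
Step 1: +2 new -> 3 infected
Step 2: +3 new -> 6 infected
Step 3: +4 new -> 10 infected
Step 4: +5 new -> 15 infected
Step 5: +6 new -> 21 infected
Step 6: +6 new -> 27 infected
Step 7: +7 new -> 34 infected
Step 8: +7 new -> 41 infected
Step 9: +6 new -> 47 infected
Step 10: +5 new -> 52 infected
Step 11: +3 new -> 55 infected
Step 12: +3 new -> 58 infected
Step 13: +1 new -> 59 infected
Step 14: +1 new -> 60 infected
Step 15: +0 new -> 60 infected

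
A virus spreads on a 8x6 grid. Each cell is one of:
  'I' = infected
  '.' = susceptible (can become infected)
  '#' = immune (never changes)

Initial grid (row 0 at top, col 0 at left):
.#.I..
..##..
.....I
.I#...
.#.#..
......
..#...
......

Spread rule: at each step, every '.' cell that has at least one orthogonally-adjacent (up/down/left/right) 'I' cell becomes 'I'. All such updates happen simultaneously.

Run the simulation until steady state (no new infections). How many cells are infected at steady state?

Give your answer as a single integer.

Step 0 (initial): 3 infected
Step 1: +7 new -> 10 infected
Step 2: +9 new -> 19 infected
Step 3: +5 new -> 24 infected
Step 4: +5 new -> 29 infected
Step 5: +6 new -> 35 infected
Step 6: +4 new -> 39 infected
Step 7: +2 new -> 41 infected
Step 8: +0 new -> 41 infected

Answer: 41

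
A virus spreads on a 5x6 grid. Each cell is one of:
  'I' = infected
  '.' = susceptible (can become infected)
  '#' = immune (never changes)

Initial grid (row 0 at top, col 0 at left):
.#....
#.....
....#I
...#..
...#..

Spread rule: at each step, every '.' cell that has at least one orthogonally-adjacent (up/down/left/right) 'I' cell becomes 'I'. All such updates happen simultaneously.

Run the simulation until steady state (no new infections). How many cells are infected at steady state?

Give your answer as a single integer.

Answer: 24

Derivation:
Step 0 (initial): 1 infected
Step 1: +2 new -> 3 infected
Step 2: +4 new -> 7 infected
Step 3: +3 new -> 10 infected
Step 4: +3 new -> 13 infected
Step 5: +3 new -> 16 infected
Step 6: +2 new -> 18 infected
Step 7: +3 new -> 21 infected
Step 8: +2 new -> 23 infected
Step 9: +1 new -> 24 infected
Step 10: +0 new -> 24 infected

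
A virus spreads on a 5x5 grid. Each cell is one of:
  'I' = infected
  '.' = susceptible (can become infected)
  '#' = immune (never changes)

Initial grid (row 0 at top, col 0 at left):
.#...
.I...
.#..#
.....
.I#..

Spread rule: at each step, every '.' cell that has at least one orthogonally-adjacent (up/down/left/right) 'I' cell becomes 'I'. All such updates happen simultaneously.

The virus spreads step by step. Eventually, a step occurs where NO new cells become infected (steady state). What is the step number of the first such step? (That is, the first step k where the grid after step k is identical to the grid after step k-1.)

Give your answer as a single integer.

Step 0 (initial): 2 infected
Step 1: +4 new -> 6 infected
Step 2: +7 new -> 13 infected
Step 3: +4 new -> 17 infected
Step 4: +3 new -> 20 infected
Step 5: +1 new -> 21 infected
Step 6: +0 new -> 21 infected

Answer: 6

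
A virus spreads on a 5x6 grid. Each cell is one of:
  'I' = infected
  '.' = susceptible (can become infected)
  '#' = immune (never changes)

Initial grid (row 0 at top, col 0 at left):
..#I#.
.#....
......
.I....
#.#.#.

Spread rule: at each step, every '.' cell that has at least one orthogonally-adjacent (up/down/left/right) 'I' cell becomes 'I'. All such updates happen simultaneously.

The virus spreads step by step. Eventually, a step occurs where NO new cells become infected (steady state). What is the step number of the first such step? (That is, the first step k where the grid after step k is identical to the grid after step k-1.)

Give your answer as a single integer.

Step 0 (initial): 2 infected
Step 1: +5 new -> 7 infected
Step 2: +6 new -> 13 infected
Step 3: +5 new -> 18 infected
Step 4: +4 new -> 22 infected
Step 5: +2 new -> 24 infected
Step 6: +0 new -> 24 infected

Answer: 6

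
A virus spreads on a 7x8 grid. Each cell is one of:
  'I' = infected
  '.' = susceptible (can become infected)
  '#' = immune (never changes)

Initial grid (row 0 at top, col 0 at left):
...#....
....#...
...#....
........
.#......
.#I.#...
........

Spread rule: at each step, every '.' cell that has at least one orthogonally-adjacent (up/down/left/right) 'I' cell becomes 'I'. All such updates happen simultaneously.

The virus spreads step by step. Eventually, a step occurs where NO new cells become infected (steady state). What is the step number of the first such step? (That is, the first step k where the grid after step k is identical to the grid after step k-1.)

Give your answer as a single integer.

Answer: 11

Derivation:
Step 0 (initial): 1 infected
Step 1: +3 new -> 4 infected
Step 2: +4 new -> 8 infected
Step 3: +6 new -> 14 infected
Step 4: +7 new -> 21 infected
Step 5: +10 new -> 31 infected
Step 6: +7 new -> 38 infected
Step 7: +5 new -> 43 infected
Step 8: +3 new -> 46 infected
Step 9: +3 new -> 49 infected
Step 10: +1 new -> 50 infected
Step 11: +0 new -> 50 infected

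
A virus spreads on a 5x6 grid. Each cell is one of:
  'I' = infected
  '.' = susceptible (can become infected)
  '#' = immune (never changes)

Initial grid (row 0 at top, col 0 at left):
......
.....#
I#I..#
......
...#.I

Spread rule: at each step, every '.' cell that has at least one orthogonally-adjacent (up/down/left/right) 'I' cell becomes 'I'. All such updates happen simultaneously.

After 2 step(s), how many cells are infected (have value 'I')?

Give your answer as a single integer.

Step 0 (initial): 3 infected
Step 1: +7 new -> 10 infected
Step 2: +10 new -> 20 infected

Answer: 20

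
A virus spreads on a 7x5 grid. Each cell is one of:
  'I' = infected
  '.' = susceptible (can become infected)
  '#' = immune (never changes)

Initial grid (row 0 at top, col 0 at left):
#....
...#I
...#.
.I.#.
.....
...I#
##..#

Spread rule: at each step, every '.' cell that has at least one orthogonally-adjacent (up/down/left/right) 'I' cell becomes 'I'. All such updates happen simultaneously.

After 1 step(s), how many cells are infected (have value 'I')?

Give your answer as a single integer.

Step 0 (initial): 3 infected
Step 1: +9 new -> 12 infected

Answer: 12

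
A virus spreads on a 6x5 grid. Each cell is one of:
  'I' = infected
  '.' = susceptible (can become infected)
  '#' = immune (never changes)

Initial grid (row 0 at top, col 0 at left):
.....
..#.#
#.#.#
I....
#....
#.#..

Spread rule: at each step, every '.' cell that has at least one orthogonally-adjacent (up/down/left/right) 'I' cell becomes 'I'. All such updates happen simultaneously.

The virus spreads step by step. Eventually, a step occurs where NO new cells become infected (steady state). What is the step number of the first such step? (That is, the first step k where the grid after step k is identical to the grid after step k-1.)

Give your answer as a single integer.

Answer: 8

Derivation:
Step 0 (initial): 1 infected
Step 1: +1 new -> 2 infected
Step 2: +3 new -> 5 infected
Step 3: +4 new -> 9 infected
Step 4: +5 new -> 14 infected
Step 5: +5 new -> 19 infected
Step 6: +2 new -> 21 infected
Step 7: +1 new -> 22 infected
Step 8: +0 new -> 22 infected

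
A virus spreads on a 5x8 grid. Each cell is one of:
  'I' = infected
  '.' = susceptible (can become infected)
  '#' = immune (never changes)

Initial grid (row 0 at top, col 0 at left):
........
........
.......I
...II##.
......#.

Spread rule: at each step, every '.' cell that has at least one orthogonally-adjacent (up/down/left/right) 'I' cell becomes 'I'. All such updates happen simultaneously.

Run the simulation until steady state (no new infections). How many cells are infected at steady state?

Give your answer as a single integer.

Step 0 (initial): 3 infected
Step 1: +8 new -> 11 infected
Step 2: +10 new -> 21 infected
Step 3: +8 new -> 29 infected
Step 4: +5 new -> 34 infected
Step 5: +2 new -> 36 infected
Step 6: +1 new -> 37 infected
Step 7: +0 new -> 37 infected

Answer: 37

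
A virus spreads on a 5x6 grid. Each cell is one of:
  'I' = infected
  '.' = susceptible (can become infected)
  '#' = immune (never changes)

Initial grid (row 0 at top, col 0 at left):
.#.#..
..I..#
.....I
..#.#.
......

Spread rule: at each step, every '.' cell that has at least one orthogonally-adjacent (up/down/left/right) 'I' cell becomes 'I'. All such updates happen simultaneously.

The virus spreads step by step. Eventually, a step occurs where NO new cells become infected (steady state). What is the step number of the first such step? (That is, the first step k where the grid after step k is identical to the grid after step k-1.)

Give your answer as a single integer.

Step 0 (initial): 2 infected
Step 1: +6 new -> 8 infected
Step 2: +5 new -> 13 infected
Step 3: +6 new -> 19 infected
Step 4: +4 new -> 23 infected
Step 5: +2 new -> 25 infected
Step 6: +0 new -> 25 infected

Answer: 6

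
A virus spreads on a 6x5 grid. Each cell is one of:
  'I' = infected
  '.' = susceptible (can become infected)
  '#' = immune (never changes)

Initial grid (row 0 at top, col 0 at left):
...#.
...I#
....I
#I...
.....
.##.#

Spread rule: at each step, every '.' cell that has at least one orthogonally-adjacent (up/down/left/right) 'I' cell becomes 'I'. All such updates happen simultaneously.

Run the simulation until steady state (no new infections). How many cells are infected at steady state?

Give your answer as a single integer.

Answer: 23

Derivation:
Step 0 (initial): 3 infected
Step 1: +6 new -> 9 infected
Step 2: +8 new -> 17 infected
Step 3: +4 new -> 21 infected
Step 4: +2 new -> 23 infected
Step 5: +0 new -> 23 infected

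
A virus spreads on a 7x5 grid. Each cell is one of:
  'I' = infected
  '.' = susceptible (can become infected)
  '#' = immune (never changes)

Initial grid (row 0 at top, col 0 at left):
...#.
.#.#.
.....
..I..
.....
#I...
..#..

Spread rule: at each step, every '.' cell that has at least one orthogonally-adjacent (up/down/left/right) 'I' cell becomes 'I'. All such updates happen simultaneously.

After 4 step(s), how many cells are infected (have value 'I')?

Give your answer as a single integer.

Answer: 28

Derivation:
Step 0 (initial): 2 infected
Step 1: +7 new -> 9 infected
Step 2: +9 new -> 18 infected
Step 3: +6 new -> 24 infected
Step 4: +4 new -> 28 infected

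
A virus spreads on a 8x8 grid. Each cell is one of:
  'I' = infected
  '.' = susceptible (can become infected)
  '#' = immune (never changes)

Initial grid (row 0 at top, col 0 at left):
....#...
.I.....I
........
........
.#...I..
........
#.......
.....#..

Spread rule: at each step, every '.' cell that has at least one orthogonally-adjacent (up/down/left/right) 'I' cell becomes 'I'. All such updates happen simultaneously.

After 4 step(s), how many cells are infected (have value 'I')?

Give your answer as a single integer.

Answer: 51

Derivation:
Step 0 (initial): 3 infected
Step 1: +11 new -> 14 infected
Step 2: +18 new -> 32 infected
Step 3: +13 new -> 45 infected
Step 4: +6 new -> 51 infected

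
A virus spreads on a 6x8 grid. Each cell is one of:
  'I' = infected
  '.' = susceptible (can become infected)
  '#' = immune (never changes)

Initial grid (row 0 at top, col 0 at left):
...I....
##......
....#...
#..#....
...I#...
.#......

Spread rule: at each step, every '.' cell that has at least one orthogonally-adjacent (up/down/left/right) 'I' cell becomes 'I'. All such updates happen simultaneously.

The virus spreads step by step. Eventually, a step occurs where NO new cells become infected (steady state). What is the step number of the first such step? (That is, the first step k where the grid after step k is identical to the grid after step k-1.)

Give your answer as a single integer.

Answer: 8

Derivation:
Step 0 (initial): 2 infected
Step 1: +5 new -> 7 infected
Step 2: +9 new -> 16 infected
Step 3: +7 new -> 23 infected
Step 4: +7 new -> 30 infected
Step 5: +6 new -> 36 infected
Step 6: +4 new -> 40 infected
Step 7: +1 new -> 41 infected
Step 8: +0 new -> 41 infected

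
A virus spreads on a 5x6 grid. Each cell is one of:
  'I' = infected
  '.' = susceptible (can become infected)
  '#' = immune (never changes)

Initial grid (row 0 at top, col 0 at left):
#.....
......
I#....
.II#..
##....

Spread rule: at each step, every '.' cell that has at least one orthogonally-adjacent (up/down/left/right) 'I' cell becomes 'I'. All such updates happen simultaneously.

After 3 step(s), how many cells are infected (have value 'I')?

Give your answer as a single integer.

Step 0 (initial): 3 infected
Step 1: +4 new -> 7 infected
Step 2: +4 new -> 11 infected
Step 3: +5 new -> 16 infected

Answer: 16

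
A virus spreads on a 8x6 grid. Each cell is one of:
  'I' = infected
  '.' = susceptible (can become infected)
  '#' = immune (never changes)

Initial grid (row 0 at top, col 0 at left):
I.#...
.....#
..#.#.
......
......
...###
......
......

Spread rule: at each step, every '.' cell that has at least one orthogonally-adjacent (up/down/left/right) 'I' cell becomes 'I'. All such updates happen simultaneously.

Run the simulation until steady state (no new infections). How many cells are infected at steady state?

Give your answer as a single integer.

Step 0 (initial): 1 infected
Step 1: +2 new -> 3 infected
Step 2: +2 new -> 5 infected
Step 3: +3 new -> 8 infected
Step 4: +3 new -> 11 infected
Step 5: +6 new -> 17 infected
Step 6: +5 new -> 22 infected
Step 7: +6 new -> 28 infected
Step 8: +4 new -> 32 infected
Step 9: +4 new -> 36 infected
Step 10: +2 new -> 38 infected
Step 11: +2 new -> 40 infected
Step 12: +1 new -> 41 infected
Step 13: +0 new -> 41 infected

Answer: 41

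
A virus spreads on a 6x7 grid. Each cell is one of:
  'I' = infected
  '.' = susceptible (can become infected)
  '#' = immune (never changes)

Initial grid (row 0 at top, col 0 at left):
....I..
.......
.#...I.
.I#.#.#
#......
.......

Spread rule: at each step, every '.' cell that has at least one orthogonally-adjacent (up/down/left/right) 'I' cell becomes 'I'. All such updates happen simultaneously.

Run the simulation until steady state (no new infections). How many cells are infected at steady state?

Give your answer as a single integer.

Answer: 37

Derivation:
Step 0 (initial): 3 infected
Step 1: +9 new -> 12 infected
Step 2: +9 new -> 21 infected
Step 3: +11 new -> 32 infected
Step 4: +5 new -> 37 infected
Step 5: +0 new -> 37 infected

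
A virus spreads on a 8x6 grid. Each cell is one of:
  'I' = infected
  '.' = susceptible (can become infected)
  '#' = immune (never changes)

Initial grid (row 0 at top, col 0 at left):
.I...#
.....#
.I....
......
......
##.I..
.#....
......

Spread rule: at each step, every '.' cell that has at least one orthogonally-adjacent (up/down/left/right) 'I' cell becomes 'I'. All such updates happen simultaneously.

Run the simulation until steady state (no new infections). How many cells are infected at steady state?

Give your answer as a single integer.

Answer: 43

Derivation:
Step 0 (initial): 3 infected
Step 1: +10 new -> 13 infected
Step 2: +14 new -> 27 infected
Step 3: +9 new -> 36 infected
Step 4: +5 new -> 41 infected
Step 5: +1 new -> 42 infected
Step 6: +1 new -> 43 infected
Step 7: +0 new -> 43 infected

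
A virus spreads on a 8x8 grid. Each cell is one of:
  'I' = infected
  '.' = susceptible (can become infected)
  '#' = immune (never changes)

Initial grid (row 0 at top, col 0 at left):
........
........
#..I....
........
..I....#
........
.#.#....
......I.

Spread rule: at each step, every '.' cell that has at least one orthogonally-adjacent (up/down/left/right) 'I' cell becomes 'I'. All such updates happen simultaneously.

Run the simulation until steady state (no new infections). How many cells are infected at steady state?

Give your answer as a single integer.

Answer: 60

Derivation:
Step 0 (initial): 3 infected
Step 1: +11 new -> 14 infected
Step 2: +16 new -> 30 infected
Step 3: +16 new -> 46 infected
Step 4: +8 new -> 54 infected
Step 5: +5 new -> 59 infected
Step 6: +1 new -> 60 infected
Step 7: +0 new -> 60 infected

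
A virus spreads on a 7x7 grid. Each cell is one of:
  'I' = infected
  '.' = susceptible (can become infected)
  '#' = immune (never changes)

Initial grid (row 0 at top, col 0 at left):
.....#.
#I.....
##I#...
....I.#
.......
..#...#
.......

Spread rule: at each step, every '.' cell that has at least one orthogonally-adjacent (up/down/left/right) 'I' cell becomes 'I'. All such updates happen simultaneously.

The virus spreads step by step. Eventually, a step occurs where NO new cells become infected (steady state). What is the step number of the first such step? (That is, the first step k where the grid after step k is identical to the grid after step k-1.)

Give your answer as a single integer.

Step 0 (initial): 3 infected
Step 1: +7 new -> 10 infected
Step 2: +10 new -> 20 infected
Step 3: +10 new -> 30 infected
Step 4: +5 new -> 35 infected
Step 5: +5 new -> 40 infected
Step 6: +1 new -> 41 infected
Step 7: +0 new -> 41 infected

Answer: 7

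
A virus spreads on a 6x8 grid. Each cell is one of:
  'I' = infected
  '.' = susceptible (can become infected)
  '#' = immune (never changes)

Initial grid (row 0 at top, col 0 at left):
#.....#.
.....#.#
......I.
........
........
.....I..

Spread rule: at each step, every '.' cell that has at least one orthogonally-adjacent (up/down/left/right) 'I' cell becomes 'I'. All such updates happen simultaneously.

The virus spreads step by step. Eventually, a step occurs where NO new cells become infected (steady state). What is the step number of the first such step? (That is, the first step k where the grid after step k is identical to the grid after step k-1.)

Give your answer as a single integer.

Answer: 8

Derivation:
Step 0 (initial): 2 infected
Step 1: +7 new -> 9 infected
Step 2: +7 new -> 16 infected
Step 3: +6 new -> 22 infected
Step 4: +6 new -> 28 infected
Step 5: +7 new -> 35 infected
Step 6: +5 new -> 40 infected
Step 7: +3 new -> 43 infected
Step 8: +0 new -> 43 infected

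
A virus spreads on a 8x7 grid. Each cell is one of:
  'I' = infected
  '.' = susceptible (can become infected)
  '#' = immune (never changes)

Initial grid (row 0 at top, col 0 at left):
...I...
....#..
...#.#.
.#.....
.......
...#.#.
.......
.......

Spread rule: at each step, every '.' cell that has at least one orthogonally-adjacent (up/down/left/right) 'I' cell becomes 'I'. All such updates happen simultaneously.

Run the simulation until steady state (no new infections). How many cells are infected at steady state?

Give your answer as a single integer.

Answer: 50

Derivation:
Step 0 (initial): 1 infected
Step 1: +3 new -> 4 infected
Step 2: +3 new -> 7 infected
Step 3: +5 new -> 12 infected
Step 4: +4 new -> 16 infected
Step 5: +4 new -> 20 infected
Step 6: +6 new -> 26 infected
Step 7: +7 new -> 33 infected
Step 8: +7 new -> 40 infected
Step 9: +5 new -> 45 infected
Step 10: +4 new -> 49 infected
Step 11: +1 new -> 50 infected
Step 12: +0 new -> 50 infected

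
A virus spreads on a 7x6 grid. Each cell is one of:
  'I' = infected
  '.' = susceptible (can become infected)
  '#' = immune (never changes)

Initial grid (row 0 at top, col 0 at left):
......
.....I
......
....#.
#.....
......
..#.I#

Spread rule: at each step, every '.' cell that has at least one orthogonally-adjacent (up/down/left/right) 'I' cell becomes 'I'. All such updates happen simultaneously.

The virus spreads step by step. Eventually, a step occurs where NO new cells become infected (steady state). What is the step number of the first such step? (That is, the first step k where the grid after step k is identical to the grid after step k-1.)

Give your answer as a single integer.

Step 0 (initial): 2 infected
Step 1: +5 new -> 7 infected
Step 2: +7 new -> 14 infected
Step 3: +6 new -> 20 infected
Step 4: +6 new -> 26 infected
Step 5: +7 new -> 33 infected
Step 6: +4 new -> 37 infected
Step 7: +1 new -> 38 infected
Step 8: +0 new -> 38 infected

Answer: 8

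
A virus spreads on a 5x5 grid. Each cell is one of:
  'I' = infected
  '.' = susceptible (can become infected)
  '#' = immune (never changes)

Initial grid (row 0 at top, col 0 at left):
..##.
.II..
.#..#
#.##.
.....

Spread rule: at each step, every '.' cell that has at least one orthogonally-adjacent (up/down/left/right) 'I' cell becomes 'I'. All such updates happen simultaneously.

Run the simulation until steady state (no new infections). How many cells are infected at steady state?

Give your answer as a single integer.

Answer: 11

Derivation:
Step 0 (initial): 2 infected
Step 1: +4 new -> 6 infected
Step 2: +4 new -> 10 infected
Step 3: +1 new -> 11 infected
Step 4: +0 new -> 11 infected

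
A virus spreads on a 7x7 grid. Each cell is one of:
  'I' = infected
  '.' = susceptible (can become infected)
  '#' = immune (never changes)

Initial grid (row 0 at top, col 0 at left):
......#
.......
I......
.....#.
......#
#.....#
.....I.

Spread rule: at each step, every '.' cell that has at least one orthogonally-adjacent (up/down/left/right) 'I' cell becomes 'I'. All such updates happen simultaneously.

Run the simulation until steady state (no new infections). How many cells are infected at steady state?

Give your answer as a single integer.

Answer: 44

Derivation:
Step 0 (initial): 2 infected
Step 1: +6 new -> 8 infected
Step 2: +8 new -> 16 infected
Step 3: +8 new -> 24 infected
Step 4: +10 new -> 34 infected
Step 5: +4 new -> 38 infected
Step 6: +3 new -> 41 infected
Step 7: +3 new -> 44 infected
Step 8: +0 new -> 44 infected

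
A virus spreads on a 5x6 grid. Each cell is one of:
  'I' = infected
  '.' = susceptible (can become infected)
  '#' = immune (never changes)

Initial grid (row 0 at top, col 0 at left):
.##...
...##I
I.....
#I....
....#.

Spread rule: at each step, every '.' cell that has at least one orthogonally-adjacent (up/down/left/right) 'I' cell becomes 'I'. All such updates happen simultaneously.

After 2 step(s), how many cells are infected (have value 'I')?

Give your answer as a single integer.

Answer: 18

Derivation:
Step 0 (initial): 3 infected
Step 1: +6 new -> 9 infected
Step 2: +9 new -> 18 infected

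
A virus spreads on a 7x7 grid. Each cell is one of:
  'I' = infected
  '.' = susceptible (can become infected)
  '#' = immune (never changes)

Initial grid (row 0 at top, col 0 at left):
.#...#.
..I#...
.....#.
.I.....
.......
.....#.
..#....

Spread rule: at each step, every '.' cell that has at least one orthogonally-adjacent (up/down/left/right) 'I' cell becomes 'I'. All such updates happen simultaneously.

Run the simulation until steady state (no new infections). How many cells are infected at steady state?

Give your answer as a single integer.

Answer: 43

Derivation:
Step 0 (initial): 2 infected
Step 1: +7 new -> 9 infected
Step 2: +8 new -> 17 infected
Step 3: +8 new -> 25 infected
Step 4: +5 new -> 30 infected
Step 5: +5 new -> 35 infected
Step 6: +4 new -> 39 infected
Step 7: +3 new -> 42 infected
Step 8: +1 new -> 43 infected
Step 9: +0 new -> 43 infected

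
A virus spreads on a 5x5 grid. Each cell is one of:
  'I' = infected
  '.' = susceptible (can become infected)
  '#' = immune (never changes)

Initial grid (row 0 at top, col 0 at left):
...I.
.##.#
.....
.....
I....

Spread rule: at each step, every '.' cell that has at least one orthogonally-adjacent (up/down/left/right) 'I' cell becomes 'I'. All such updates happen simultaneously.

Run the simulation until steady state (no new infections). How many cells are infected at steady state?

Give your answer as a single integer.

Answer: 22

Derivation:
Step 0 (initial): 2 infected
Step 1: +5 new -> 7 infected
Step 2: +5 new -> 12 infected
Step 3: +8 new -> 20 infected
Step 4: +2 new -> 22 infected
Step 5: +0 new -> 22 infected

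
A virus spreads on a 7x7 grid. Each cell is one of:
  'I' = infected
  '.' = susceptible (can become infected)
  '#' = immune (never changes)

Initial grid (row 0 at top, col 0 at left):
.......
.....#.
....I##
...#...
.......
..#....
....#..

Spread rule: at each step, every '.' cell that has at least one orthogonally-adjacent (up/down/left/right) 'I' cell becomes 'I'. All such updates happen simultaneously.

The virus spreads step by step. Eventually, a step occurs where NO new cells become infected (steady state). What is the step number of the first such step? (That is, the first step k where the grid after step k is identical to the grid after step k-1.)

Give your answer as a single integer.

Answer: 9

Derivation:
Step 0 (initial): 1 infected
Step 1: +3 new -> 4 infected
Step 2: +5 new -> 9 infected
Step 3: +9 new -> 18 infected
Step 4: +9 new -> 27 infected
Step 5: +8 new -> 35 infected
Step 6: +5 new -> 40 infected
Step 7: +2 new -> 42 infected
Step 8: +1 new -> 43 infected
Step 9: +0 new -> 43 infected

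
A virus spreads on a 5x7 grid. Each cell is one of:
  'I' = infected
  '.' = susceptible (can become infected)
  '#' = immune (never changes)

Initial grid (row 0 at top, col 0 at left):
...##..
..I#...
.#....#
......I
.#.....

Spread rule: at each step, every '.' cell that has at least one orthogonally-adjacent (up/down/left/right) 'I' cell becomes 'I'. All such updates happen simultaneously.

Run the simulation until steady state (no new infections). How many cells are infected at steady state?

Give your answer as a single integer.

Answer: 29

Derivation:
Step 0 (initial): 2 infected
Step 1: +5 new -> 7 infected
Step 2: +7 new -> 14 infected
Step 3: +8 new -> 22 infected
Step 4: +5 new -> 27 infected
Step 5: +2 new -> 29 infected
Step 6: +0 new -> 29 infected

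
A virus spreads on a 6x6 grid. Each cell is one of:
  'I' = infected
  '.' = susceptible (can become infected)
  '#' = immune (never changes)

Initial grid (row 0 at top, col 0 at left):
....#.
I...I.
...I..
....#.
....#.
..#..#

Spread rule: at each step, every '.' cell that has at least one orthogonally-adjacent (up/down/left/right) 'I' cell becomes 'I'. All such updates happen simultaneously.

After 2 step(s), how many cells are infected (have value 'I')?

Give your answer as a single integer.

Step 0 (initial): 3 infected
Step 1: +8 new -> 11 infected
Step 2: +9 new -> 20 infected

Answer: 20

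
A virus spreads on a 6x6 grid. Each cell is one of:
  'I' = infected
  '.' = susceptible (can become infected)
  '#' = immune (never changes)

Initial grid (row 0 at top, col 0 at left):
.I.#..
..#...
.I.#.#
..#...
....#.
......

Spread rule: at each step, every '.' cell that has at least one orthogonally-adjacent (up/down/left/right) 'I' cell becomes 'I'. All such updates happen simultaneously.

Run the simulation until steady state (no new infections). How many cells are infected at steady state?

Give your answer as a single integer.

Answer: 30

Derivation:
Step 0 (initial): 2 infected
Step 1: +6 new -> 8 infected
Step 2: +3 new -> 11 infected
Step 3: +3 new -> 14 infected
Step 4: +3 new -> 17 infected
Step 5: +2 new -> 19 infected
Step 6: +2 new -> 21 infected
Step 7: +3 new -> 24 infected
Step 8: +2 new -> 26 infected
Step 9: +3 new -> 29 infected
Step 10: +1 new -> 30 infected
Step 11: +0 new -> 30 infected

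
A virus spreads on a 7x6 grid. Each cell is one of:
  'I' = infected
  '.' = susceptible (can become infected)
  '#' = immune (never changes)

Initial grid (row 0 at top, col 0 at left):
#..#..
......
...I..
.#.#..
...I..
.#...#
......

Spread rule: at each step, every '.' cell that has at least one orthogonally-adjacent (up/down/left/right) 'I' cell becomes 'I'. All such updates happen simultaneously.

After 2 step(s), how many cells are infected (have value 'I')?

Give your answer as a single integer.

Step 0 (initial): 2 infected
Step 1: +6 new -> 8 infected
Step 2: +11 new -> 19 infected

Answer: 19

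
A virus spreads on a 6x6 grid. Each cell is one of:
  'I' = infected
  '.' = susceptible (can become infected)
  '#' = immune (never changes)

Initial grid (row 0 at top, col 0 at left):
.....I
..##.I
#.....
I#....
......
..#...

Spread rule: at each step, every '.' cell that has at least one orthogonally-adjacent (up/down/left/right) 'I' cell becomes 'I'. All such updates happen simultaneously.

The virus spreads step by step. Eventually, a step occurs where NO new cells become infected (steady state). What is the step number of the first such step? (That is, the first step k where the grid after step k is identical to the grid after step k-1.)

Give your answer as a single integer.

Answer: 7

Derivation:
Step 0 (initial): 3 infected
Step 1: +4 new -> 7 infected
Step 2: +5 new -> 12 infected
Step 3: +6 new -> 18 infected
Step 4: +7 new -> 25 infected
Step 5: +5 new -> 30 infected
Step 6: +1 new -> 31 infected
Step 7: +0 new -> 31 infected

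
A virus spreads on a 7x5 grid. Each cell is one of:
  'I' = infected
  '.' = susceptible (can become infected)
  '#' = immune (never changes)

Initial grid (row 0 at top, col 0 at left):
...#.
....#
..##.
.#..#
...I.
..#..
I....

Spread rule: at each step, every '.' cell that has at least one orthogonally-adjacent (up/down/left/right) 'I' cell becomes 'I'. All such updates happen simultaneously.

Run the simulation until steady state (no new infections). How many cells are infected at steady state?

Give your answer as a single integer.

Answer: 26

Derivation:
Step 0 (initial): 2 infected
Step 1: +6 new -> 8 infected
Step 2: +7 new -> 15 infected
Step 3: +2 new -> 17 infected
Step 4: +1 new -> 18 infected
Step 5: +2 new -> 20 infected
Step 6: +2 new -> 22 infected
Step 7: +2 new -> 24 infected
Step 8: +2 new -> 26 infected
Step 9: +0 new -> 26 infected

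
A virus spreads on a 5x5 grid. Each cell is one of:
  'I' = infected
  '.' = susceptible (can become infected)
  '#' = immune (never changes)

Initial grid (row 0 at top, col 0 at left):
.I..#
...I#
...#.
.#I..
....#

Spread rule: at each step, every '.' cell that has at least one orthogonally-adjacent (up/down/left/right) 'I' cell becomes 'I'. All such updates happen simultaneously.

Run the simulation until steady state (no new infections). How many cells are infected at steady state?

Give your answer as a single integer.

Step 0 (initial): 3 infected
Step 1: +8 new -> 11 infected
Step 2: +5 new -> 16 infected
Step 3: +3 new -> 19 infected
Step 4: +1 new -> 20 infected
Step 5: +0 new -> 20 infected

Answer: 20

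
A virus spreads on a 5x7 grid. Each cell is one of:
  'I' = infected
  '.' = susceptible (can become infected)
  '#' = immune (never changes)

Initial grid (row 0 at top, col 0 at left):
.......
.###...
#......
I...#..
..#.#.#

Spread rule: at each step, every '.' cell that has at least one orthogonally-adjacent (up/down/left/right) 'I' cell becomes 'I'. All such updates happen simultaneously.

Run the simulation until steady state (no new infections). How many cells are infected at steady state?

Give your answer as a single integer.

Answer: 27

Derivation:
Step 0 (initial): 1 infected
Step 1: +2 new -> 3 infected
Step 2: +3 new -> 6 infected
Step 3: +2 new -> 8 infected
Step 4: +2 new -> 10 infected
Step 5: +1 new -> 11 infected
Step 6: +2 new -> 13 infected
Step 7: +4 new -> 17 infected
Step 8: +5 new -> 22 infected
Step 9: +2 new -> 24 infected
Step 10: +1 new -> 25 infected
Step 11: +1 new -> 26 infected
Step 12: +1 new -> 27 infected
Step 13: +0 new -> 27 infected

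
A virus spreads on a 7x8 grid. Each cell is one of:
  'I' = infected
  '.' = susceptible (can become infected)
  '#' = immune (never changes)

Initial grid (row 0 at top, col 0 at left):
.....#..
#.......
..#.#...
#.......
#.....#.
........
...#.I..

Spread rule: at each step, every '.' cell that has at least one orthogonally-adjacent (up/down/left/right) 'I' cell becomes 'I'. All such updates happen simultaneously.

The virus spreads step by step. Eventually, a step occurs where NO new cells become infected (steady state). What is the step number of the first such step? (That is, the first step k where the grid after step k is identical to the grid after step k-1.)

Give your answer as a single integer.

Answer: 12

Derivation:
Step 0 (initial): 1 infected
Step 1: +3 new -> 4 infected
Step 2: +4 new -> 8 infected
Step 3: +4 new -> 12 infected
Step 4: +6 new -> 18 infected
Step 5: +7 new -> 25 infected
Step 6: +8 new -> 33 infected
Step 7: +6 new -> 39 infected
Step 8: +4 new -> 43 infected
Step 9: +3 new -> 46 infected
Step 10: +1 new -> 47 infected
Step 11: +1 new -> 48 infected
Step 12: +0 new -> 48 infected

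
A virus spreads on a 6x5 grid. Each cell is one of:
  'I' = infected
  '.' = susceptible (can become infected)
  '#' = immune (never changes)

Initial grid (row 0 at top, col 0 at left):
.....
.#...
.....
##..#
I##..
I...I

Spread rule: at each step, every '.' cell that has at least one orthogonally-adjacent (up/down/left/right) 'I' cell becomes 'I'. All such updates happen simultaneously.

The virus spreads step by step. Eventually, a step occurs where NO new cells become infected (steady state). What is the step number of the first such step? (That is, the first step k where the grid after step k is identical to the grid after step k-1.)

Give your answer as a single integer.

Answer: 10

Derivation:
Step 0 (initial): 3 infected
Step 1: +3 new -> 6 infected
Step 2: +2 new -> 8 infected
Step 3: +1 new -> 9 infected
Step 4: +2 new -> 11 infected
Step 5: +3 new -> 14 infected
Step 6: +4 new -> 18 infected
Step 7: +3 new -> 21 infected
Step 8: +2 new -> 23 infected
Step 9: +1 new -> 24 infected
Step 10: +0 new -> 24 infected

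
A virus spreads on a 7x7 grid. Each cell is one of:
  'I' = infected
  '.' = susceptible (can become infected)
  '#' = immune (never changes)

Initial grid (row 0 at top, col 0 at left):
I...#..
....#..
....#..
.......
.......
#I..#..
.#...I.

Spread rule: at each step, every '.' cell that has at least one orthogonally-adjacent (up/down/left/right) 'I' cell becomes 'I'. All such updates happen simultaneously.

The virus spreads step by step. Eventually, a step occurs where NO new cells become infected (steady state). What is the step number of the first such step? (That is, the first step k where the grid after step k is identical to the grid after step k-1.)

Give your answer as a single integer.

Step 0 (initial): 3 infected
Step 1: +7 new -> 10 infected
Step 2: +11 new -> 21 infected
Step 3: +9 new -> 30 infected
Step 4: +6 new -> 36 infected
Step 5: +3 new -> 39 infected
Step 6: +2 new -> 41 infected
Step 7: +1 new -> 42 infected
Step 8: +0 new -> 42 infected

Answer: 8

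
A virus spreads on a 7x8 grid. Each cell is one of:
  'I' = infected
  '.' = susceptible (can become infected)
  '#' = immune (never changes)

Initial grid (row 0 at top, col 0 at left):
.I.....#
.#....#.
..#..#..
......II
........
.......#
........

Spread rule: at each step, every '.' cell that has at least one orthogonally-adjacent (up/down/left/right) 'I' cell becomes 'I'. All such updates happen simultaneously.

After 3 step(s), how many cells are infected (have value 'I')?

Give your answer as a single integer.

Step 0 (initial): 3 infected
Step 1: +7 new -> 10 infected
Step 2: +7 new -> 17 infected
Step 3: +8 new -> 25 infected

Answer: 25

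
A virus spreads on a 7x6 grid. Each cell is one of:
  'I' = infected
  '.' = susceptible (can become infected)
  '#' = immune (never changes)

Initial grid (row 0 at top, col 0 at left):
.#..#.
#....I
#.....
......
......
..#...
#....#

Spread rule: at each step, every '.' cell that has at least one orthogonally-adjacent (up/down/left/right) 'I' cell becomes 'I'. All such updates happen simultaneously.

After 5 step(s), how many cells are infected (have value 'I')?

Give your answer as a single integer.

Step 0 (initial): 1 infected
Step 1: +3 new -> 4 infected
Step 2: +3 new -> 7 infected
Step 3: +5 new -> 12 infected
Step 4: +6 new -> 18 infected
Step 5: +4 new -> 22 infected

Answer: 22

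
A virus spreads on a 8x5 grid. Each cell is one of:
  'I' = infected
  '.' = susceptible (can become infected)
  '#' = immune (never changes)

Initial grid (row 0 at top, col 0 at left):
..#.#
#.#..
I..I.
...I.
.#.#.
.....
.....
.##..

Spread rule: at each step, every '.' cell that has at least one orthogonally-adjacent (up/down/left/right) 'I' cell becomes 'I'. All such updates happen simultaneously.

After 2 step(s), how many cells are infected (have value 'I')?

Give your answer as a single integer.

Answer: 17

Derivation:
Step 0 (initial): 3 infected
Step 1: +7 new -> 10 infected
Step 2: +7 new -> 17 infected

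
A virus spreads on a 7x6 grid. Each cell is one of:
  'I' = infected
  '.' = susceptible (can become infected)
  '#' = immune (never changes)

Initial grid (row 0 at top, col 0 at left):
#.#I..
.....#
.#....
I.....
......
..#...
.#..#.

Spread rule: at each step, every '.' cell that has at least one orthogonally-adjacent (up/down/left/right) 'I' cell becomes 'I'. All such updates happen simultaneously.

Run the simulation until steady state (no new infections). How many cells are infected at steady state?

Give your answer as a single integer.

Step 0 (initial): 2 infected
Step 1: +5 new -> 7 infected
Step 2: +8 new -> 15 infected
Step 3: +7 new -> 22 infected
Step 4: +4 new -> 26 infected
Step 5: +3 new -> 29 infected
Step 6: +3 new -> 32 infected
Step 7: +2 new -> 34 infected
Step 8: +1 new -> 35 infected
Step 9: +0 new -> 35 infected

Answer: 35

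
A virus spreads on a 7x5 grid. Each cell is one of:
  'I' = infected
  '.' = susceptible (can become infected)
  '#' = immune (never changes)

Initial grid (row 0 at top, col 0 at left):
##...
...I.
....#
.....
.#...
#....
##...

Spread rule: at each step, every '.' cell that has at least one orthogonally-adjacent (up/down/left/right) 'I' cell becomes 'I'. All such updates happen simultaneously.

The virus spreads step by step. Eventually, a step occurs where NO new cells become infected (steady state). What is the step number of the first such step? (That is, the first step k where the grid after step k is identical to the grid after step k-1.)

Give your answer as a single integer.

Step 0 (initial): 1 infected
Step 1: +4 new -> 5 infected
Step 2: +5 new -> 10 infected
Step 3: +5 new -> 15 infected
Step 4: +5 new -> 20 infected
Step 5: +4 new -> 24 infected
Step 6: +4 new -> 28 infected
Step 7: +0 new -> 28 infected

Answer: 7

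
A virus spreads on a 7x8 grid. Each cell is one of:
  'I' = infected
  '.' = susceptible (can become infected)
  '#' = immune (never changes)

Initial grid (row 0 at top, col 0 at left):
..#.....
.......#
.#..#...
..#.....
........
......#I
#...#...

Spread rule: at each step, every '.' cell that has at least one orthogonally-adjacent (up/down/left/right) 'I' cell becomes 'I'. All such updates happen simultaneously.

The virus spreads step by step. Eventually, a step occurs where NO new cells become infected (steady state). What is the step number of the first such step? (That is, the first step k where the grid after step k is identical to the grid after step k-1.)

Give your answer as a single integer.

Answer: 13

Derivation:
Step 0 (initial): 1 infected
Step 1: +2 new -> 3 infected
Step 2: +3 new -> 6 infected
Step 3: +4 new -> 10 infected
Step 4: +4 new -> 14 infected
Step 5: +5 new -> 19 infected
Step 6: +5 new -> 24 infected
Step 7: +7 new -> 31 infected
Step 8: +7 new -> 38 infected
Step 9: +5 new -> 43 infected
Step 10: +2 new -> 45 infected
Step 11: +2 new -> 47 infected
Step 12: +1 new -> 48 infected
Step 13: +0 new -> 48 infected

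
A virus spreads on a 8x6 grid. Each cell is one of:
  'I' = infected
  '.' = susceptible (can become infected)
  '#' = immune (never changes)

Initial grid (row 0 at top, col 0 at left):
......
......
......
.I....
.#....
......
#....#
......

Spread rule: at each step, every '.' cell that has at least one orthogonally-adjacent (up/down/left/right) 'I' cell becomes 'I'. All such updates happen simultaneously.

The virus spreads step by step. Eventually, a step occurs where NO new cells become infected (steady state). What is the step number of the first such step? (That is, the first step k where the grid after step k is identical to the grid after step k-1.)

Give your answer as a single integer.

Answer: 9

Derivation:
Step 0 (initial): 1 infected
Step 1: +3 new -> 4 infected
Step 2: +6 new -> 10 infected
Step 3: +8 new -> 18 infected
Step 4: +9 new -> 27 infected
Step 5: +8 new -> 35 infected
Step 6: +6 new -> 41 infected
Step 7: +3 new -> 44 infected
Step 8: +1 new -> 45 infected
Step 9: +0 new -> 45 infected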